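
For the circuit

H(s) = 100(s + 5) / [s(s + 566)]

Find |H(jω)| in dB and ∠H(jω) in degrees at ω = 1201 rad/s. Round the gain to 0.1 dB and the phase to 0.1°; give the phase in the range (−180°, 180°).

At s = jω = j1201:
zero (s+5): 5 + j1201 → |·| = √(5²+1201²) = √1442426 ≈ 1201, ∠ = arctan(1201/5) ≈ 89.76°
pole (s+566): 566 + j1201 → |·| = √(566²+1201²) = √1762757 ≈ 1327.7, ∠ = arctan(1201/566) ≈ 64.77°
pole at origin: |s| = 1201, ∠ = 90.00° (in denominator)
|H| = 100 · 1201 / 1.5946e+06 ≈ 0.075317
Gain = 20 log₁₀(0.075317) ≈ -22.46 dB
∠H = 89.76° − 154.77° = -65.01°

-22.5 dB, -65.0°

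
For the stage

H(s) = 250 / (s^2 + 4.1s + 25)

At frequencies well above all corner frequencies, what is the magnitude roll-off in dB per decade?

Each pole contributes −20 dB/decade at high frequency; each zero contributes +20 dB/decade.
Net: 0 zero(s) − 2 pole(s) → -40 dB/decade.

-40 dB/decade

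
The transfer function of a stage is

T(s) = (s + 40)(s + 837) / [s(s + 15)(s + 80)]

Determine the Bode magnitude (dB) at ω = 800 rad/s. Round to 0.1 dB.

-54.9 dB

At s = jω = j800:
zero (s+40): 40 + j800 → |·| = √(40²+800²) = √641600 ≈ 801, ∠ = arctan(800/40) ≈ 87.14°
zero (s+837): 837 + j800 → |·| = √(837²+800²) = √1340569 ≈ 1157.8, ∠ = arctan(800/837) ≈ 43.71°
pole (s+15): 15 + j800 → |·| = √(15²+800²) = √640225 ≈ 800.14, ∠ = arctan(800/15) ≈ 88.93°
pole (s+80): 80 + j800 → |·| = √(80²+800²) = √646400 ≈ 803.99, ∠ = arctan(800/80) ≈ 84.29°
pole at origin: |s| = 800, ∠ = 90.00° (in denominator)
|T| = 1 · 9.274e+05 / 5.1464e+08 ≈ 0.001802
Gain = 20 log₁₀(0.001802) ≈ -54.88 dB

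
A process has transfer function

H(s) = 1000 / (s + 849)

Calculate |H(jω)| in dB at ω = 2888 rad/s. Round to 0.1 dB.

Substitute s = j2888:
Numerator: 1000 = 1000 + j0
Denominator: (j2888) + 849 = 849 + j2888
|N| = √(1000² + 0²) ≈ 1000, ∠N ≈ 0.00°
|D| = √(849² + 2888²) ≈ 3010.2, ∠D ≈ 73.62°
|H| = 1000 / 3010.2 ≈ 0.3322
Gain = 20 log₁₀(0.3322) ≈ -9.57 dB

-9.6 dB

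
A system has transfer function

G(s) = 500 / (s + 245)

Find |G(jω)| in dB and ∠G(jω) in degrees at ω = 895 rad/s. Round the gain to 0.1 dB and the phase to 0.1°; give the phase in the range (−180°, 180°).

-5.4 dB, -74.7°

At s = jω = j895:
pole (s+245): 245 + j895 → |·| = √(245²+895²) = √861050 ≈ 927.93, ∠ = arctan(895/245) ≈ 74.69°
|G| = 500 / 927.93 ≈ 0.53883
Gain = 20 log₁₀(0.53883) ≈ -5.37 dB
∠G = 0.00° − 74.69° = -74.69°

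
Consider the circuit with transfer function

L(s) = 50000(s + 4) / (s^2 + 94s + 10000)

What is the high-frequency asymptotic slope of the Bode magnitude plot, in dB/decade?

Each pole contributes −20 dB/decade at high frequency; each zero contributes +20 dB/decade.
Net: 1 zero(s) − 2 pole(s) → -20 dB/decade.

-20 dB/decade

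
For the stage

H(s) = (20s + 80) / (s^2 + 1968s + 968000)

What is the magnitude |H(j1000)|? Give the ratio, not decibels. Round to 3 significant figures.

Substitute s = j1000:
Numerator: 20(j1000) + 80 = 80 + j20000
Denominator: (j1000)^2 + 1968(j1000) + 968000 = -32000 + j1968000
|N| = √(80² + 20000²) ≈ 20000, ∠N ≈ 89.77°
|D| = √(32000² + 1968000²) ≈ 1.9683e+06, ∠D ≈ 90.93°
|H| = 20000 / 1.9683e+06 ≈ 0.010161

0.0102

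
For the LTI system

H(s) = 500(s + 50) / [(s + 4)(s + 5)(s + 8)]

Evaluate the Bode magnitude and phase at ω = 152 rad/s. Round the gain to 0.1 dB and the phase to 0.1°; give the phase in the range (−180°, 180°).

At s = jω = j152:
zero (s+50): 50 + j152 → |·| = √(50²+152²) = √25604 ≈ 160.01, ∠ = arctan(152/50) ≈ 71.79°
pole (s+4): 4 + j152 → |·| = √(4²+152²) = √23120 ≈ 152.05, ∠ = arctan(152/4) ≈ 88.49°
pole (s+5): 5 + j152 → |·| = √(5²+152²) = √23129 ≈ 152.08, ∠ = arctan(152/5) ≈ 88.12°
pole (s+8): 8 + j152 → |·| = √(8²+152²) = √23168 ≈ 152.21, ∠ = arctan(152/8) ≈ 86.99°
|H| = 500 · 160.01 / 3.5197e+06 ≈ 0.022731
Gain = 20 log₁₀(0.022731) ≈ -32.87 dB
∠H = 71.79° − 263.60° = -191.81° ≡ 168.19° (principal value)

-32.9 dB, 168.2°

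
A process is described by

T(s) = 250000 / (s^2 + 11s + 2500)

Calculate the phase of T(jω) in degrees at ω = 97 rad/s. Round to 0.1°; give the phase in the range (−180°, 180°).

-171.2°

At s = jω = j97:
quadratic: (j97)² + 11·j97 + 2500 = -6909 + j1067 → |·| ≈ 6990.9, ∠ ≈ 171.22°
∠T = 0.00° − 171.22° = -171.22°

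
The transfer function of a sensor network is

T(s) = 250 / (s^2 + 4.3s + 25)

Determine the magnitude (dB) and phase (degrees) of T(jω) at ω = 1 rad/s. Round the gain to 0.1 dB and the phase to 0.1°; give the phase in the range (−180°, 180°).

20.2 dB, -10.2°

At s = jω = j1:
quadratic: (j1)² + 4.3·j1 + 25 = 24 + j4.3 → |·| ≈ 24.382, ∠ ≈ 10.16°
|T| = 250 / 24.382 ≈ 10.253
Gain = 20 log₁₀(10.253) ≈ 20.22 dB
∠T = 0.00° − 10.16° = -10.16°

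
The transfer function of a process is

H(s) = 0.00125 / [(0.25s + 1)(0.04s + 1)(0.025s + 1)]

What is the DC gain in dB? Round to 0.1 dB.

H(0) = 0.00125 · 1 / 1 = 0.00125
20 log₁₀(0.00125) ≈ -58.06 dB

-58.1 dB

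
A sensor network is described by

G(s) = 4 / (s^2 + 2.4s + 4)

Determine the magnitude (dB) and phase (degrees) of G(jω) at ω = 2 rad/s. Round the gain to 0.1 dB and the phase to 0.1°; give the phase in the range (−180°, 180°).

-1.6 dB, -90.0°

At s = jω = j2:
quadratic: (j2)² + 2.4·j2 + 4 = 0 + j4.8 → |·| ≈ 4.8, ∠ ≈ 90.00°
|G| = 4 / 4.8 ≈ 0.83333
Gain = 20 log₁₀(0.83333) ≈ -1.58 dB
∠G = 0.00° − 90.00° = -90.00°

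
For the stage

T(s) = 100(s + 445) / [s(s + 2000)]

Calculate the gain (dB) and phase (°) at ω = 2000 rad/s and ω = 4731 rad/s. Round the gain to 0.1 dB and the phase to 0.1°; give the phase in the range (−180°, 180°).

ω = 2000: -28.8 dB, -57.5°; ω = 4731: -34.2 dB, -72.5°

At s = jω = j2000:
zero (s+445): 445 + j2000 → |·| = √(445²+2000²) = √4198025 ≈ 2048.9, ∠ = arctan(2000/445) ≈ 77.46°
pole (s+2000): 2000 + j2000 → |·| = √(2000²+2000²) = √8000000 ≈ 2828.4, ∠ = arctan(2000/2000) ≈ 45.00°
pole at origin: |s| = 2000, ∠ = 90.00° (in denominator)
|T| = 100 · 2048.9 / 5.6568e+06 ≈ 0.03622
Gain = 20 log₁₀(0.03622) ≈ -28.82 dB
∠T = 77.46° − 135.00° = -57.54°

At s = jω = j4731:
zero (s+445): 445 + j4731 → |·| = √(445²+4731²) = √22580386 ≈ 4751.9, ∠ = arctan(4731/445) ≈ 84.63°
pole (s+2000): 2000 + j4731 → |·| = √(2000²+4731²) = √26382361 ≈ 5136.4, ∠ = arctan(4731/2000) ≈ 67.08°
pole at origin: |s| = 4731, ∠ = 90.00° (in denominator)
|T| = 100 · 4751.9 / 2.43e+07 ≈ 0.019555
Gain = 20 log₁₀(0.019555) ≈ -34.17 dB
∠T = 84.63° − 157.08° = -72.45°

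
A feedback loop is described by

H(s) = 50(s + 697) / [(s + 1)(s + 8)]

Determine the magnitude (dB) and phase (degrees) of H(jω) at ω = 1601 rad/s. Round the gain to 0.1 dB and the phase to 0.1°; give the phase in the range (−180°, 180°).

-29.4 dB, -113.2°

At s = jω = j1601:
zero (s+697): 697 + j1601 → |·| = √(697²+1601²) = √3049010 ≈ 1746.1, ∠ = arctan(1601/697) ≈ 66.47°
pole (s+1): 1 + j1601 → |·| = √(1²+1601²) = √2563202 ≈ 1601, ∠ = arctan(1601/1) ≈ 89.96°
pole (s+8): 8 + j1601 → |·| = √(8²+1601²) = √2563265 ≈ 1601, ∠ = arctan(1601/8) ≈ 89.71°
|H| = 50 · 1746.1 / 2.5632e+06 ≈ 0.034061
Gain = 20 log₁₀(0.034061) ≈ -29.35 dB
∠H = 66.47° − 179.67° = -113.20°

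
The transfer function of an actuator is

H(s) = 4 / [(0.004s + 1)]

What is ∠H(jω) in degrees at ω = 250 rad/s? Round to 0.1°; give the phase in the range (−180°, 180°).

-45.0°

At ω = 250 rad/s:
pole (1 + j250·0.004) = 1 + j1 → |·| ≈ 1.4142, ∠ ≈ 45.00°
∠H = (0°) − (45.00°) = -45.00°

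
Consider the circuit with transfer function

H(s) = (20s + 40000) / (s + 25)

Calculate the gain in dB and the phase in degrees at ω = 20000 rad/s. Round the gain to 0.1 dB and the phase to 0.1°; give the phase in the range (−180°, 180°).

Substitute s = j20000:
Numerator: 20(j20000) + 40000 = 40000 + j400000
Denominator: (j20000) + 25 = 25 + j20000
|N| = √(40000² + 400000²) ≈ 4.02e+05, ∠N ≈ 84.29°
|D| = √(25² + 20000²) ≈ 20000, ∠D ≈ 89.93°
|H| = 4.02e+05 / 20000 ≈ 20.1
Gain = 20 log₁₀(20.1) ≈ 26.06 dB
∠H = 84.29° − 89.93° = -5.64°

26.1 dB, -5.6°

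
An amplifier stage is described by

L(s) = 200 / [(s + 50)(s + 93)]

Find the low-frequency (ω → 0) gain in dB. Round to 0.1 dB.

-27.3 dB

L(0) = 200 / (50·93) ≈ 0.043011
20 log₁₀(0.043011) ≈ -27.33 dB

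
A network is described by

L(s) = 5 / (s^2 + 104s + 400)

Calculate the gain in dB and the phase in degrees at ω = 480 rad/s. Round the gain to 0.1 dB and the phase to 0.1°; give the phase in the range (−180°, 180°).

-93.5 dB, -167.8°

Substitute s = j480:
Numerator: 5 = 5 + j0
Denominator: (j480)^2 + 104(j480) + 400 = -230000 + j49920
|N| = √(5² + 0²) ≈ 5, ∠N ≈ 0.00°
|D| = √(230000² + 49920²) ≈ 2.3536e+05, ∠D ≈ 167.75°
|L| = 5 / 2.3536e+05 ≈ 2.1244e-05
Gain = 20 log₁₀(2.1244e-05) ≈ -93.46 dB
∠L = 0.00° − 167.75° = -167.75°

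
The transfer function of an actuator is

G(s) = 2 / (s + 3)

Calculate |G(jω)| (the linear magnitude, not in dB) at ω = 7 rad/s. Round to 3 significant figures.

0.263

At s = jω = j7:
pole (s+3): 3 + j7 → |·| = √(3²+7²) = √58 ≈ 7.6158, ∠ = arctan(7/3) ≈ 66.80°
|G| = 2 / 7.6158 ≈ 0.26261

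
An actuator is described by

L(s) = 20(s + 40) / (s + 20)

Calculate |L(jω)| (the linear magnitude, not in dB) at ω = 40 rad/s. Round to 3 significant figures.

25.3

At s = jω = j40:
zero (s+40): 40 + j40 → |·| = √(40²+40²) = √3200 ≈ 56.569, ∠ = arctan(40/40) ≈ 45.00°
pole (s+20): 20 + j40 → |·| = √(20²+40²) = √2000 ≈ 44.721, ∠ = arctan(40/20) ≈ 63.43°
|L| = 20 · 56.569 / 44.721 ≈ 25.299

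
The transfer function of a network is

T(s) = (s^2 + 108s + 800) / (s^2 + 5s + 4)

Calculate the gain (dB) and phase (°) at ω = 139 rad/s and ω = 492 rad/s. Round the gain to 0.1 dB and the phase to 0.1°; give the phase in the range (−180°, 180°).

Substitute s = j139:
Numerator: (j139)^2 + 108(j139) + 800 = -18521 + j15012
Denominator: (j139)^2 + 5(j139) + 4 = -19317 + j695
|N| = √(18521² + 15012²) ≈ 23841, ∠N ≈ 140.97°
|D| = √(19317² + 695²) ≈ 19329, ∠D ≈ 177.94°
|T| = 23841 / 19329 ≈ 1.2334
Gain = 20 log₁₀(1.2334) ≈ 1.82 dB
∠T = 140.97° − 177.94° = -36.97°

Substitute s = j492:
Numerator: (j492)^2 + 108(j492) + 800 = -241264 + j53136
Denominator: (j492)^2 + 5(j492) + 4 = -242060 + j2460
|N| = √(241264² + 53136²) ≈ 2.4705e+05, ∠N ≈ 167.58°
|D| = √(242060² + 2460²) ≈ 2.4207e+05, ∠D ≈ 179.42°
|T| = 2.4705e+05 / 2.4207e+05 ≈ 1.0206
Gain = 20 log₁₀(1.0206) ≈ 0.18 dB
∠T = 167.58° − 179.42° = -11.84°

ω = 139: 1.8 dB, -37.0°; ω = 492: 0.2 dB, -11.8°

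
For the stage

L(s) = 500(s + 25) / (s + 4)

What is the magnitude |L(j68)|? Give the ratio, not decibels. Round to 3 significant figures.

At s = jω = j68:
zero (s+25): 25 + j68 → |·| = √(25²+68²) = √5249 ≈ 72.45, ∠ = arctan(68/25) ≈ 69.81°
pole (s+4): 4 + j68 → |·| = √(4²+68²) = √4640 ≈ 68.118, ∠ = arctan(68/4) ≈ 86.63°
|L| = 500 · 72.45 / 68.118 ≈ 531.8

532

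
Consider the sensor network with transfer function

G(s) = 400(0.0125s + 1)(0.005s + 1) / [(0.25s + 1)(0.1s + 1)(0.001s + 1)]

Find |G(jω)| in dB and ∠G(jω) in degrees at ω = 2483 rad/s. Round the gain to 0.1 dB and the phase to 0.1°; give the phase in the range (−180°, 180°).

-8.5 dB, -74.2°

At ω = 2483 rad/s:
zero (1 + j2483·0.0125) = 1 + j31.0375 → |·| ≈ 31.054, ∠ ≈ 88.15°
zero (1 + j2483·0.005) = 1 + j12.415 → |·| ≈ 12.455, ∠ ≈ 85.39°
pole (1 + j2483·0.25) = 1 + j620.75 → |·| ≈ 620.75, ∠ ≈ 89.91°
pole (1 + j2483·0.1) = 1 + j248.3 → |·| ≈ 248.3, ∠ ≈ 89.77°
pole (1 + j2483·0.001) = 1 + j2.483 → |·| ≈ 2.6768, ∠ ≈ 68.06°
|G| = 400 · 31.054 · 12.455 / (620.75 · 248.3 · 2.6768) ≈ 0.37498
Gain = 20 log₁₀(0.37498) ≈ -8.52 dB
∠G = (88.15° + 85.39°) − (89.91° + 89.77° + 68.06°) = -74.20°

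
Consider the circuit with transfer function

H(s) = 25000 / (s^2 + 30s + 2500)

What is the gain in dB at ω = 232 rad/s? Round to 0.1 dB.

-6.3 dB

At s = jω = j232:
quadratic: (j232)² + 30·j232 + 2500 = -51324 + j6960 → |·| ≈ 51794, ∠ ≈ 172.28°
|H| = 25000 / 51794 ≈ 0.48268
Gain = 20 log₁₀(0.48268) ≈ -6.33 dB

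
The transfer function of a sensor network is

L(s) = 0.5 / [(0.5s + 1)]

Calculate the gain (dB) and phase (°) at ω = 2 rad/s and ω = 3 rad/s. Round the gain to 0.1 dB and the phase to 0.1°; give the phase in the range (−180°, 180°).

ω = 2: -9.0 dB, -45.0°; ω = 3: -11.1 dB, -56.3°

At ω = 2 rad/s:
pole (1 + j2·0.5) = 1 + j1 → |·| ≈ 1.4142, ∠ ≈ 45.00°
|L| = 0.5 · 1 / (1.4142) ≈ 0.35356
Gain = 20 log₁₀(0.35356) ≈ -9.03 dB
∠L = (0°) − (45.00°) = -45.00°

At ω = 3 rad/s:
pole (1 + j3·0.5) = 1 + j1.5 → |·| ≈ 1.8028, ∠ ≈ 56.31°
|L| = 0.5 · 1 / (1.8028) ≈ 0.27735
Gain = 20 log₁₀(0.27735) ≈ -11.14 dB
∠L = (0°) − (56.31°) = -56.31°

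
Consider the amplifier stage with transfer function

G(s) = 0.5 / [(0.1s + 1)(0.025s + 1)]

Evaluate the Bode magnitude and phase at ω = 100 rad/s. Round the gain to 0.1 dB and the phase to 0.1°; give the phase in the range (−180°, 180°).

-34.7 dB, -152.5°

At ω = 100 rad/s:
pole (1 + j100·0.1) = 1 + j10 → |·| ≈ 10.05, ∠ ≈ 84.29°
pole (1 + j100·0.025) = 1 + j2.5 → |·| ≈ 2.6926, ∠ ≈ 68.20°
|G| = 0.5 · 1 / (10.05 · 2.6926) ≈ 0.018477
Gain = 20 log₁₀(0.018477) ≈ -34.67 dB
∠G = (0°) − (84.29° + 68.20°) = -152.49°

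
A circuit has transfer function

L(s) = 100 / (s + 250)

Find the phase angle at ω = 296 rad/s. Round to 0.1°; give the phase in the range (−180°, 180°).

-49.8°

At s = jω = j296:
pole (s+250): 250 + j296 → |·| = √(250²+296²) = √150116 ≈ 387.45, ∠ = arctan(296/250) ≈ 49.82°
∠L = 0.00° − 49.82° = -49.82°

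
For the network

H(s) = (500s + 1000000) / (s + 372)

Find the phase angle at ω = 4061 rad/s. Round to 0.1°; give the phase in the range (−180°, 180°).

-21.0°

Substitute s = j4061:
Numerator: 500(j4061) + 1000000 = 1000000 + j2030500
Denominator: (j4061) + 372 = 372 + j4061
|N| = √(1000000² + 2030500²) ≈ 2.2634e+06, ∠N ≈ 63.78°
|D| = √(372² + 4061²) ≈ 4078, ∠D ≈ 84.77°
∠H = 63.78° − 84.77° = -20.99°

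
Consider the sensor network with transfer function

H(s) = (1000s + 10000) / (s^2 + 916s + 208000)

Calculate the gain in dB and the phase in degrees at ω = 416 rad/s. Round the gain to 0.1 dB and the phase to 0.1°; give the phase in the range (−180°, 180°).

0.7 dB, 3.9°

Substitute s = j416:
Numerator: 1000(j416) + 10000 = 10000 + j416000
Denominator: (j416)^2 + 916(j416) + 208000 = 34944 + j381056
|N| = √(10000² + 416000²) ≈ 4.1612e+05, ∠N ≈ 88.62°
|D| = √(34944² + 381056²) ≈ 3.8265e+05, ∠D ≈ 84.76°
|H| = 4.1612e+05 / 3.8265e+05 ≈ 1.0875
Gain = 20 log₁₀(1.0875) ≈ 0.73 dB
∠H = 88.62° − 84.76° = 3.86°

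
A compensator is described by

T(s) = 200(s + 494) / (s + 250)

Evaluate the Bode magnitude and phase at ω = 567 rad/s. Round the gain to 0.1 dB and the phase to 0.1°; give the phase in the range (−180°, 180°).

47.7 dB, -17.3°

At s = jω = j567:
zero (s+494): 494 + j567 → |·| = √(494²+567²) = √565525 ≈ 752.01, ∠ = arctan(567/494) ≈ 48.94°
pole (s+250): 250 + j567 → |·| = √(250²+567²) = √383989 ≈ 619.67, ∠ = arctan(567/250) ≈ 66.21°
|T| = 200 · 752.01 / 619.67 ≈ 242.71
Gain = 20 log₁₀(242.71) ≈ 47.70 dB
∠T = 48.94° − 66.21° = -17.27°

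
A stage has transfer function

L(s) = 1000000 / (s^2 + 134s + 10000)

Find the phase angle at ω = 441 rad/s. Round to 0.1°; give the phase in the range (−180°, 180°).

At s = jω = j441:
quadratic: (j441)² + 134·j441 + 10000 = -184481 + j59094 → |·| ≈ 1.9371e+05, ∠ ≈ 162.24°
∠L = 0.00° − 162.24° = -162.24°

-162.2°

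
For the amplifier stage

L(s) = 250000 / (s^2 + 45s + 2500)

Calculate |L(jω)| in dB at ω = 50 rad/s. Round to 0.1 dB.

40.9 dB

At s = jω = j50:
quadratic: (j50)² + 45·j50 + 2500 = 0 + j2250 → |·| ≈ 2250, ∠ ≈ 90.00°
|L| = 250000 / 2250 ≈ 111.11
Gain = 20 log₁₀(111.11) ≈ 40.92 dB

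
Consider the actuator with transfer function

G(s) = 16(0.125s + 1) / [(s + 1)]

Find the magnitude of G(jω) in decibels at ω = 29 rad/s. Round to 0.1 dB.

At ω = 29 rad/s:
zero (1 + j29·0.125) = 1 + j3.625 → |·| ≈ 3.7604, ∠ ≈ 74.58°
pole (1 + j29·1) = 1 + j29 → |·| ≈ 29.017, ∠ ≈ 88.03°
|G| = 16 · 3.7604 / (29.017) ≈ 2.0735
Gain = 20 log₁₀(2.0735) ≈ 6.33 dB

6.3 dB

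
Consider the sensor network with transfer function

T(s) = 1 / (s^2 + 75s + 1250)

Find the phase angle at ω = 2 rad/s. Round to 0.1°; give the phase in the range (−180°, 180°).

-6.9°

Substitute s = j2:
Numerator: 1 = 1 + j0
Denominator: (j2)^2 + 75(j2) + 1250 = 1246 + j150
|N| = √(1² + 0²) ≈ 1, ∠N ≈ 0.00°
|D| = √(1246² + 150²) ≈ 1255, ∠D ≈ 6.86°
∠T = 0.00° − 6.86° = -6.86°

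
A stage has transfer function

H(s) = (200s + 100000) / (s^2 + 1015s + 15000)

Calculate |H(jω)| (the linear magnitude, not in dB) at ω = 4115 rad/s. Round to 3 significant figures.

0.0476

Substitute s = j4115:
Numerator: 200(j4115) + 100000 = 100000 + j823000
Denominator: (j4115)^2 + 1015(j4115) + 15000 = -16918225 + j4176725
|N| = √(100000² + 823000²) ≈ 8.2905e+05, ∠N ≈ 83.07°
|D| = √(16918225² + 4176725²) ≈ 1.7426e+07, ∠D ≈ 166.13°
|H| = 8.2905e+05 / 1.7426e+07 ≈ 0.047575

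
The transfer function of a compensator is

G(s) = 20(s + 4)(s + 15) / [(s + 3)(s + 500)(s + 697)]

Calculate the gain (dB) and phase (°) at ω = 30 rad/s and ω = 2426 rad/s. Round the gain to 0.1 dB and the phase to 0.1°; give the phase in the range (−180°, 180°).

At s = jω = j30:
zero (s+4): 4 + j30 → |·| = √(4²+30²) = √916 ≈ 30.265, ∠ = arctan(30/4) ≈ 82.41°
zero (s+15): 15 + j30 → |·| = √(15²+30²) = √1125 ≈ 33.541, ∠ = arctan(30/15) ≈ 63.43°
pole (s+3): 3 + j30 → |·| = √(3²+30²) = √909 ≈ 30.15, ∠ = arctan(30/3) ≈ 84.29°
pole (s+500): 500 + j30 → |·| = √(500²+30²) = √250900 ≈ 500.9, ∠ = arctan(30/500) ≈ 3.43°
pole (s+697): 697 + j30 → |·| = √(697²+30²) = √486709 ≈ 697.65, ∠ = arctan(30/697) ≈ 2.46°
|G| = 20 · 1015.1 / 1.0536e+07 ≈ 0.0019269
Gain = 20 log₁₀(0.0019269) ≈ -54.30 dB
∠G = 145.84° − 90.18° = 55.66°

At s = jω = j2426:
zero (s+4): 4 + j2426 → |·| = √(4²+2426²) = √5885492 ≈ 2426, ∠ = arctan(2426/4) ≈ 89.91°
zero (s+15): 15 + j2426 → |·| = √(15²+2426²) = √5885701 ≈ 2426, ∠ = arctan(2426/15) ≈ 89.65°
pole (s+3): 3 + j2426 → |·| = √(3²+2426²) = √5885485 ≈ 2426, ∠ = arctan(2426/3) ≈ 89.93°
pole (s+500): 500 + j2426 → |·| = √(500²+2426²) = √6135476 ≈ 2477, ∠ = arctan(2426/500) ≈ 78.35°
pole (s+697): 697 + j2426 → |·| = √(697²+2426²) = √6371285 ≈ 2524.1, ∠ = arctan(2426/697) ≈ 73.97°
|G| = 20 · 5.8855e+06 / 1.5168e+10 ≈ 0.0077604
Gain = 20 log₁₀(0.0077604) ≈ -42.20 dB
∠G = 179.56° − 242.25° = -62.69°

ω = 30: -54.3 dB, 55.7°; ω = 2426: -42.2 dB, -62.7°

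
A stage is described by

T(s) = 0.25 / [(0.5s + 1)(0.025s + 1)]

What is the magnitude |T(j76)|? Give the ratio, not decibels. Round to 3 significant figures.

At ω = 76 rad/s:
pole (1 + j76·0.5) = 1 + j38 → |·| ≈ 38.013, ∠ ≈ 88.49°
pole (1 + j76·0.025) = 1 + j1.9 → |·| ≈ 2.1471, ∠ ≈ 62.24°
|T| = 0.25 · 1 / (38.013 · 2.1471) ≈ 0.0030631

0.00306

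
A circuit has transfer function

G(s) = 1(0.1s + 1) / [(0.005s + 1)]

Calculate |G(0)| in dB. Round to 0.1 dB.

0.0 dB

G(0) = 1 · 1 / 1 = 1
20 log₁₀(1) ≈ 0.00 dB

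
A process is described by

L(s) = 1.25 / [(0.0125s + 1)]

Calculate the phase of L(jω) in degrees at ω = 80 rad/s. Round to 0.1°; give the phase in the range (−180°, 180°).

At ω = 80 rad/s:
pole (1 + j80·0.0125) = 1 + j1 → |·| ≈ 1.4142, ∠ ≈ 45.00°
∠L = (0°) − (45.00°) = -45.00°

-45.0°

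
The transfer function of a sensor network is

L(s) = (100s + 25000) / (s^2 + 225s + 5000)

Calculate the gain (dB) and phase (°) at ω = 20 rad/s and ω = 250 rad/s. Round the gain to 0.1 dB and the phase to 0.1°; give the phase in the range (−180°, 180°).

Substitute s = j20:
Numerator: 100(j20) + 25000 = 25000 + j2000
Denominator: (j20)^2 + 225(j20) + 5000 = 4600 + j4500
|N| = √(25000² + 2000²) ≈ 25080, ∠N ≈ 4.57°
|D| = √(4600² + 4500²) ≈ 6435.1, ∠D ≈ 44.37°
|L| = 25080 / 6435.1 ≈ 3.8974
Gain = 20 log₁₀(3.8974) ≈ 11.82 dB
∠L = 4.57° − 44.37° = -39.80°

Substitute s = j250:
Numerator: 100(j250) + 25000 = 25000 + j25000
Denominator: (j250)^2 + 225(j250) + 5000 = -57500 + j56250
|N| = √(25000² + 25000²) ≈ 35355, ∠N ≈ 45.00°
|D| = √(57500² + 56250²) ≈ 80438, ∠D ≈ 135.63°
|L| = 35355 / 80438 ≈ 0.43953
Gain = 20 log₁₀(0.43953) ≈ -7.14 dB
∠L = 45.00° − 135.63° = -90.63°

ω = 20: 11.8 dB, -39.8°; ω = 250: -7.1 dB, -90.6°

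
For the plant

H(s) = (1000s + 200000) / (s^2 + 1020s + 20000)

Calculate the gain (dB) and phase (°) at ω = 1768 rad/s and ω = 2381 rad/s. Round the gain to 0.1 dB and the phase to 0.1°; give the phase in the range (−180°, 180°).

Substitute s = j1768:
Numerator: 1000(j1768) + 200000 = 200000 + j1768000
Denominator: (j1768)^2 + 1020(j1768) + 20000 = -3105824 + j1803360
|N| = √(200000² + 1768000²) ≈ 1.7793e+06, ∠N ≈ 83.55°
|D| = √(3105824² + 1803360²) ≈ 3.5914e+06, ∠D ≈ 149.86°
|H| = 1.7793e+06 / 3.5914e+06 ≈ 0.49543
Gain = 20 log₁₀(0.49543) ≈ -6.10 dB
∠H = 83.55° − 149.86° = -66.31°

Substitute s = j2381:
Numerator: 1000(j2381) + 200000 = 200000 + j2381000
Denominator: (j2381)^2 + 1020(j2381) + 20000 = -5649161 + j2428620
|N| = √(200000² + 2381000²) ≈ 2.3894e+06, ∠N ≈ 85.20°
|D| = √(5649161² + 2428620²) ≈ 6.1491e+06, ∠D ≈ 156.74°
|H| = 2.3894e+06 / 6.1491e+06 ≈ 0.38858
Gain = 20 log₁₀(0.38858) ≈ -8.21 dB
∠H = 85.20° − 156.74° = -71.54°

ω = 1768: -6.1 dB, -66.3°; ω = 2381: -8.2 dB, -71.5°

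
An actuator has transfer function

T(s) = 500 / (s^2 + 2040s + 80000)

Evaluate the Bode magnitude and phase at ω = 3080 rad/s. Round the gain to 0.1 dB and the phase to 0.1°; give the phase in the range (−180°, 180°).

Substitute s = j3080:
Numerator: 500 = 500 + j0
Denominator: (j3080)^2 + 2040(j3080) + 80000 = -9406400 + j6283200
|N| = √(500² + 0²) ≈ 500, ∠N ≈ 0.00°
|D| = √(9406400² + 6283200²) ≈ 1.1312e+07, ∠D ≈ 146.26°
|T| = 500 / 1.1312e+07 ≈ 4.4201e-05
Gain = 20 log₁₀(4.4201e-05) ≈ -87.09 dB
∠T = 0.00° − 146.26° = -146.26°

-87.1 dB, -146.3°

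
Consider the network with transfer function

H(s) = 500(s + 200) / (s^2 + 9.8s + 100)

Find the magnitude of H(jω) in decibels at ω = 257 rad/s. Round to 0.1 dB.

At s = jω = j257:
zero (s+200): 200 + j257 → |·| = √(200²+257²) = √106049 ≈ 325.65, ∠ = arctan(257/200) ≈ 52.11°
quadratic: (j257)² + 9.8·j257 + 100 = -65949 + j2518.6 → |·| ≈ 65997, ∠ ≈ 177.81°
|H| = 500 · 325.65 / 65997 ≈ 2.4672
Gain = 20 log₁₀(2.4672) ≈ 7.84 dB

7.8 dB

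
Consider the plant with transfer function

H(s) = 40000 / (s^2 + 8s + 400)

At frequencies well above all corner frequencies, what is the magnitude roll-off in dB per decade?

Each pole contributes −20 dB/decade at high frequency; each zero contributes +20 dB/decade.
Net: 0 zero(s) − 2 pole(s) → -40 dB/decade.

-40 dB/decade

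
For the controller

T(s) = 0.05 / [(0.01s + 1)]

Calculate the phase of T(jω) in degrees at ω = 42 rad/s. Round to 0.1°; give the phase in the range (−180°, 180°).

-22.8°

At ω = 42 rad/s:
pole (1 + j42·0.01) = 1 + j0.42 → |·| ≈ 1.0846, ∠ ≈ 22.78°
∠T = (0°) − (22.78°) = -22.78°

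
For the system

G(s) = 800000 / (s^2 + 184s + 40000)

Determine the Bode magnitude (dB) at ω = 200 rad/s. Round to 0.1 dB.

26.7 dB

At s = jω = j200:
quadratic: (j200)² + 184·j200 + 40000 = 0 + j36800 → |·| ≈ 36800, ∠ ≈ 90.00°
|G| = 800000 / 36800 ≈ 21.739
Gain = 20 log₁₀(21.739) ≈ 26.74 dB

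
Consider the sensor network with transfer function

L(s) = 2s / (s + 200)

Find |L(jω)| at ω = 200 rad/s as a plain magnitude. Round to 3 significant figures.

At s = jω = j200:
zero at origin: s = j200 → |·| = 200, ∠ = 90.00°
pole (s+200): 200 + j200 → |·| = √(200²+200²) = √80000 ≈ 282.84, ∠ = arctan(200/200) ≈ 45.00°
|L| = 2 · 200 / 282.84 ≈ 1.4142

1.41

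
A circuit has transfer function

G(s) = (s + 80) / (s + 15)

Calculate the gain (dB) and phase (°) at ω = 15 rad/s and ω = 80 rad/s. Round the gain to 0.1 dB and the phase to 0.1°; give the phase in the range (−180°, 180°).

At s = jω = j15:
zero (s+80): 80 + j15 → |·| = √(80²+15²) = √6625 ≈ 81.394, ∠ = arctan(15/80) ≈ 10.62°
pole (s+15): 15 + j15 → |·| = √(15²+15²) = √450 ≈ 21.213, ∠ = arctan(15/15) ≈ 45.00°
|G| = 1 · 81.394 / 21.213 ≈ 3.837
Gain = 20 log₁₀(3.837) ≈ 11.68 dB
∠G = 10.62° − 45.00° = -34.38°

At s = jω = j80:
zero (s+80): 80 + j80 → |·| = √(80²+80²) = √12800 ≈ 113.14, ∠ = arctan(80/80) ≈ 45.00°
pole (s+15): 15 + j80 → |·| = √(15²+80²) = √6625 ≈ 81.394, ∠ = arctan(80/15) ≈ 79.38°
|G| = 1 · 113.14 / 81.394 ≈ 1.39
Gain = 20 log₁₀(1.39) ≈ 2.86 dB
∠G = 45.00° − 79.38° = -34.38°

ω = 15: 11.7 dB, -34.4°; ω = 80: 2.9 dB, -34.4°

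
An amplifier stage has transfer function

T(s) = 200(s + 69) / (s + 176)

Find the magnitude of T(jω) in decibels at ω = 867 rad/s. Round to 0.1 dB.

At s = jω = j867:
zero (s+69): 69 + j867 → |·| = √(69²+867²) = √756450 ≈ 869.74, ∠ = arctan(867/69) ≈ 85.45°
pole (s+176): 176 + j867 → |·| = √(176²+867²) = √782665 ≈ 884.68, ∠ = arctan(867/176) ≈ 78.52°
|T| = 200 · 869.74 / 884.68 ≈ 196.62
Gain = 20 log₁₀(196.62) ≈ 45.87 dB

45.9 dB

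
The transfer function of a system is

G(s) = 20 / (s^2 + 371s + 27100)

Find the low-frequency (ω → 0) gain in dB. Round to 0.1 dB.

-62.6 dB

G(0) = 20 / 27100 ≈ 0.00073801
20 log₁₀(0.00073801) ≈ -62.64 dB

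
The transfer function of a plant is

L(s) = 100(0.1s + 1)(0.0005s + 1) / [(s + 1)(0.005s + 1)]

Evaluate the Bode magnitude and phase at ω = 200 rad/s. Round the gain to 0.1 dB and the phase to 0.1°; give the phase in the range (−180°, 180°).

17.0 dB, -41.9°

At ω = 200 rad/s:
zero (1 + j200·0.1) = 1 + j20 → |·| ≈ 20.025, ∠ ≈ 87.14°
zero (1 + j200·0.0005) = 1 + j0.1 → |·| ≈ 1.005, ∠ ≈ 5.71°
pole (1 + j200·1) = 1 + j200 → |·| ≈ 200, ∠ ≈ 89.71°
pole (1 + j200·0.005) = 1 + j1 → |·| ≈ 1.4142, ∠ ≈ 45.00°
|L| = 100 · 20.025 · 1.005 / (200 · 1.4142) ≈ 7.1154
Gain = 20 log₁₀(7.1154) ≈ 17.04 dB
∠L = (87.14° + 5.71°) − (89.71° + 45.00°) = -41.86°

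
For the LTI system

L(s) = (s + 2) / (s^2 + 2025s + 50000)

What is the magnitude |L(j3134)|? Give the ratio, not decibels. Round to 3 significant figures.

Substitute s = j3134:
Numerator: (j3134) + 2 = 2 + j3134
Denominator: (j3134)^2 + 2025(j3134) + 50000 = -9771956 + j6346350
|N| = √(2² + 3134²) ≈ 3134, ∠N ≈ 89.96°
|D| = √(9771956² + 6346350²) ≈ 1.1652e+07, ∠D ≈ 147.00°
|L| = 3134 / 1.1652e+07 ≈ 0.00026897

0.000269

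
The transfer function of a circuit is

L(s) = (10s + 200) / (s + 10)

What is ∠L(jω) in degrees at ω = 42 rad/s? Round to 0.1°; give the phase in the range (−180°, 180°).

Substitute s = j42:
Numerator: 10(j42) + 200 = 200 + j420
Denominator: (j42) + 10 = 10 + j42
|N| = √(200² + 420²) ≈ 465.19, ∠N ≈ 64.54°
|D| = √(10² + 42²) ≈ 43.174, ∠D ≈ 76.61°
∠L = 64.54° − 76.61° = -12.07°

-12.1°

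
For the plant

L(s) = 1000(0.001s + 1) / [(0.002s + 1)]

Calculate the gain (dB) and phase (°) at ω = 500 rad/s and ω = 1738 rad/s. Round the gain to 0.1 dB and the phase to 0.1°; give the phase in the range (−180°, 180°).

ω = 500: 58.0 dB, -18.4°; ω = 1738: 54.9 dB, -13.9°

At ω = 500 rad/s:
zero (1 + j500·0.001) = 1 + j0.5 → |·| ≈ 1.118, ∠ ≈ 26.57°
pole (1 + j500·0.002) = 1 + j1 → |·| ≈ 1.4142, ∠ ≈ 45.00°
|L| = 1000 · 1.118 / (1.4142) ≈ 790.55
Gain = 20 log₁₀(790.55) ≈ 57.96 dB
∠L = (26.57°) − (45.00°) = -18.43°

At ω = 1738 rad/s:
zero (1 + j1738·0.001) = 1 + j1.738 → |·| ≈ 2.0052, ∠ ≈ 60.08°
pole (1 + j1738·0.002) = 1 + j3.476 → |·| ≈ 3.617, ∠ ≈ 73.95°
|L| = 1000 · 2.0052 / (3.617) ≈ 554.38
Gain = 20 log₁₀(554.38) ≈ 54.88 dB
∠L = (60.08°) − (73.95°) = -13.87°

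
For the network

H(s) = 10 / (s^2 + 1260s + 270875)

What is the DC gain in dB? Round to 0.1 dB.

-88.7 dB

H(0) = 10 / 270875 ≈ 3.6917e-05
20 log₁₀(3.6917e-05) ≈ -88.66 dB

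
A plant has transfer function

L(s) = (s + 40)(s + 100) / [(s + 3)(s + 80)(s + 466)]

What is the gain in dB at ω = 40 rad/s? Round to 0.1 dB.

At s = jω = j40:
zero (s+40): 40 + j40 → |·| = √(40²+40²) = √3200 ≈ 56.569, ∠ = arctan(40/40) ≈ 45.00°
zero (s+100): 100 + j40 → |·| = √(100²+40²) = √11600 ≈ 107.7, ∠ = arctan(40/100) ≈ 21.80°
pole (s+3): 3 + j40 → |·| = √(3²+40²) = √1609 ≈ 40.112, ∠ = arctan(40/3) ≈ 85.71°
pole (s+80): 80 + j40 → |·| = √(80²+40²) = √8000 ≈ 89.443, ∠ = arctan(40/80) ≈ 26.57°
pole (s+466): 466 + j40 → |·| = √(466²+40²) = √218756 ≈ 467.71, ∠ = arctan(40/466) ≈ 4.91°
|L| = 1 · 6092.5 / 1.678e+06 ≈ 0.0036308
Gain = 20 log₁₀(0.0036308) ≈ -48.80 dB

-48.8 dB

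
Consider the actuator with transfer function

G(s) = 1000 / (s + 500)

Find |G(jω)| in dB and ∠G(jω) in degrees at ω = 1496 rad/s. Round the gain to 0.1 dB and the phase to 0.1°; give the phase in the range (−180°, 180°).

Substitute s = j1496:
Numerator: 1000 = 1000 + j0
Denominator: (j1496) + 500 = 500 + j1496
|N| = √(1000² + 0²) ≈ 1000, ∠N ≈ 0.00°
|D| = √(500² + 1496²) ≈ 1577.3, ∠D ≈ 71.52°
|G| = 1000 / 1577.3 ≈ 0.63399
Gain = 20 log₁₀(0.63399) ≈ -3.96 dB
∠G = 0.00° − 71.52° = -71.52°

-4.0 dB, -71.5°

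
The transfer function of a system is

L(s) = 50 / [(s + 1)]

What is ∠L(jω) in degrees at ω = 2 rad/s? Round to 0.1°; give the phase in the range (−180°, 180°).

At ω = 2 rad/s:
pole (1 + j2·1) = 1 + j2 → |·| ≈ 2.2361, ∠ ≈ 63.43°
∠L = (0°) − (63.43°) = -63.43°

-63.4°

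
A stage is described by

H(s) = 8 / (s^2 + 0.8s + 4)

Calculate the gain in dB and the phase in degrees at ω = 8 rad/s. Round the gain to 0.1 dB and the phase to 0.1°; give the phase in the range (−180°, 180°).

At s = jω = j8:
quadratic: (j8)² + 0.8·j8 + 4 = -60 + j6.4 → |·| ≈ 60.34, ∠ ≈ 173.91°
|H| = 8 / 60.34 ≈ 0.13258
Gain = 20 log₁₀(0.13258) ≈ -17.55 dB
∠H = 0.00° − 173.91° = -173.91°

-17.6 dB, -173.9°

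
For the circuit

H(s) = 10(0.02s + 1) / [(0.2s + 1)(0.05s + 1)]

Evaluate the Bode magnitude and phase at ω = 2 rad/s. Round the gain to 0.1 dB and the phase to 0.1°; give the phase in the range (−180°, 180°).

At ω = 2 rad/s:
zero (1 + j2·0.02) = 1 + j0.04 → |·| ≈ 1.0008, ∠ ≈ 2.29°
pole (1 + j2·0.2) = 1 + j0.4 → |·| ≈ 1.077, ∠ ≈ 21.80°
pole (1 + j2·0.05) = 1 + j0.1 → |·| ≈ 1.005, ∠ ≈ 5.71°
|H| = 10 · 1.0008 / (1.077 · 1.005) ≈ 9.2462
Gain = 20 log₁₀(9.2462) ≈ 19.32 dB
∠H = (2.29°) − (21.80° + 5.71°) = -25.22°

19.3 dB, -25.2°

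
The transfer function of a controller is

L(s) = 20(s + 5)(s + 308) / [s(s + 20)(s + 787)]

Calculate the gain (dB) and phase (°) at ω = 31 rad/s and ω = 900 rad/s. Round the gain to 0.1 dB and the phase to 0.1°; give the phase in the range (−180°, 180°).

At s = jω = j31:
zero (s+5): 5 + j31 → |·| = √(5²+31²) = √986 ≈ 31.401, ∠ = arctan(31/5) ≈ 80.84°
zero (s+308): 308 + j31 → |·| = √(308²+31²) = √95825 ≈ 309.56, ∠ = arctan(31/308) ≈ 5.75°
pole (s+20): 20 + j31 → |·| = √(20²+31²) = √1361 ≈ 36.892, ∠ = arctan(31/20) ≈ 57.17°
pole (s+787): 787 + j31 → |·| = √(787²+31²) = √620330 ≈ 787.61, ∠ = arctan(31/787) ≈ 2.26°
pole at origin: |s| = 31, ∠ = 90.00° (in denominator)
|L| = 20 · 9720.5 / 9.0075e+05 ≈ 0.21583
Gain = 20 log₁₀(0.21583) ≈ -13.32 dB
∠L = 86.59° − 149.43° = -62.84°

At s = jω = j900:
zero (s+5): 5 + j900 → |·| = √(5²+900²) = √810025 ≈ 900.01, ∠ = arctan(900/5) ≈ 89.68°
zero (s+308): 308 + j900 → |·| = √(308²+900²) = √904864 ≈ 951.24, ∠ = arctan(900/308) ≈ 71.11°
pole (s+20): 20 + j900 → |·| = √(20²+900²) = √810400 ≈ 900.22, ∠ = arctan(900/20) ≈ 88.73°
pole (s+787): 787 + j900 → |·| = √(787²+900²) = √1429369 ≈ 1195.6, ∠ = arctan(900/787) ≈ 48.83°
pole at origin: |s| = 900, ∠ = 90.00° (in denominator)
|L| = 20 · 8.5613e+05 / 9.6867e+08 ≈ 0.017676
Gain = 20 log₁₀(0.017676) ≈ -35.05 dB
∠L = 160.79° − 227.56° = -66.77°

ω = 31: -13.3 dB, -62.8°; ω = 900: -35.1 dB, -66.8°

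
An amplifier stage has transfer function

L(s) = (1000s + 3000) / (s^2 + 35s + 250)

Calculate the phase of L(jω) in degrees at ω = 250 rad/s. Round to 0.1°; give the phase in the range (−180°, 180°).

-82.7°

Substitute s = j250:
Numerator: 1000(j250) + 3000 = 3000 + j250000
Denominator: (j250)^2 + 35(j250) + 250 = -62250 + j8750
|N| = √(3000² + 250000²) ≈ 2.5002e+05, ∠N ≈ 89.31°
|D| = √(62250² + 8750²) ≈ 62862, ∠D ≈ 172.00°
∠L = 89.31° − 172.00° = -82.69°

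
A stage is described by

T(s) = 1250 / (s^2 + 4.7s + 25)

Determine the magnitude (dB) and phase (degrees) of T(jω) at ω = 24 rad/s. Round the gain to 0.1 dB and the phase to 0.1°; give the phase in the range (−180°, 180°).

6.9 dB, -168.4°

At s = jω = j24:
quadratic: (j24)² + 4.7·j24 + 25 = -551 + j112.8 → |·| ≈ 562.43, ∠ ≈ 168.43°
|T| = 1250 / 562.43 ≈ 2.2225
Gain = 20 log₁₀(2.2225) ≈ 6.94 dB
∠T = 0.00° − 168.43° = -168.43°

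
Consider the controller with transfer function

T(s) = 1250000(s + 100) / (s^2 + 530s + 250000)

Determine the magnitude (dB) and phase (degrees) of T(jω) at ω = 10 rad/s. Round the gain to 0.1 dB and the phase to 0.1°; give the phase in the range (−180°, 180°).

At s = jω = j10:
zero (s+100): 100 + j10 → |·| = √(100²+10²) = √10100 ≈ 100.5, ∠ = arctan(10/100) ≈ 5.71°
quadratic: (j10)² + 530·j10 + 250000 = 249900 + j5300 → |·| ≈ 2.4996e+05, ∠ ≈ 1.21°
|T| = 1250000 · 100.5 / 2.4996e+05 ≈ 502.58
Gain = 20 log₁₀(502.58) ≈ 54.02 dB
∠T = 5.71° − 1.21° = 4.50°

54.0 dB, 4.5°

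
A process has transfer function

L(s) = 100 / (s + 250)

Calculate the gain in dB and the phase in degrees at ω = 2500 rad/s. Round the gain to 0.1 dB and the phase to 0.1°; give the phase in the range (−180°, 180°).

At s = jω = j2500:
pole (s+250): 250 + j2500 → |·| = √(250²+2500²) = √6312500 ≈ 2512.5, ∠ = arctan(2500/250) ≈ 84.29°
|L| = 100 / 2512.5 ≈ 0.039801
Gain = 20 log₁₀(0.039801) ≈ -28.00 dB
∠L = 0.00° − 84.29° = -84.29°

-28.0 dB, -84.3°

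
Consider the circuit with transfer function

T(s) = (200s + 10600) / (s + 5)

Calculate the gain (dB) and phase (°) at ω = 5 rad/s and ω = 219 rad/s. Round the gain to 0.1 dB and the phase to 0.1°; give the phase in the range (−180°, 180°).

ω = 5: 63.6 dB, -39.6°; ω = 219: 46.3 dB, -12.3°

Substitute s = j5:
Numerator: 200(j5) + 10600 = 10600 + j1000
Denominator: (j5) + 5 = 5 + j5
|N| = √(10600² + 1000²) ≈ 10647, ∠N ≈ 5.39°
|D| = √(5² + 5²) ≈ 7.0711, ∠D ≈ 45.00°
|T| = 10647 / 7.0711 ≈ 1505.7
Gain = 20 log₁₀(1505.7) ≈ 63.55 dB
∠T = 5.39° − 45.00° = -39.61°

Substitute s = j219:
Numerator: 200(j219) + 10600 = 10600 + j43800
Denominator: (j219) + 5 = 5 + j219
|N| = √(10600² + 43800²) ≈ 45064, ∠N ≈ 76.40°
|D| = √(5² + 219²) ≈ 219.06, ∠D ≈ 88.69°
|T| = 45064 / 219.06 ≈ 205.72
Gain = 20 log₁₀(205.72) ≈ 46.27 dB
∠T = 76.40° − 88.69° = -12.29°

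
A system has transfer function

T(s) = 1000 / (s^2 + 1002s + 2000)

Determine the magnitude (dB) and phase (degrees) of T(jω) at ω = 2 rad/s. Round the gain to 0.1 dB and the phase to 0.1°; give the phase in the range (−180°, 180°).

Substitute s = j2:
Numerator: 1000 = 1000 + j0
Denominator: (j2)^2 + 1002(j2) + 2000 = 1996 + j2004
|N| = √(1000² + 0²) ≈ 1000, ∠N ≈ 0.00°
|D| = √(1996² + 2004²) ≈ 2828.4, ∠D ≈ 45.11°
|T| = 1000 / 2828.4 ≈ 0.35356
Gain = 20 log₁₀(0.35356) ≈ -9.03 dB
∠T = 0.00° − 45.11° = -45.11°

-9.0 dB, -45.1°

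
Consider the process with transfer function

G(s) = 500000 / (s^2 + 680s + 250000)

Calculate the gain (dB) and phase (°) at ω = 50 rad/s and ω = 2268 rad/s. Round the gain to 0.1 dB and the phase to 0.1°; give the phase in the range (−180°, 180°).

ω = 50: 6.0 dB, -7.8°; ω = 2268: -20.2 dB, -162.5°

At s = jω = j50:
quadratic: (j50)² + 680·j50 + 250000 = 247500 + j34000 → |·| ≈ 2.4982e+05, ∠ ≈ 7.82°
|G| = 500000 / 2.4982e+05 ≈ 2.0014
Gain = 20 log₁₀(2.0014) ≈ 6.03 dB
∠G = 0.00° − 7.82° = -7.82°

At s = jω = j2268:
quadratic: (j2268)² + 680·j2268 + 250000 = -4893824 + j1542240 → |·| ≈ 5.1311e+06, ∠ ≈ 162.51°
|G| = 500000 / 5.1311e+06 ≈ 0.097445
Gain = 20 log₁₀(0.097445) ≈ -20.22 dB
∠G = 0.00° − 162.51° = -162.51°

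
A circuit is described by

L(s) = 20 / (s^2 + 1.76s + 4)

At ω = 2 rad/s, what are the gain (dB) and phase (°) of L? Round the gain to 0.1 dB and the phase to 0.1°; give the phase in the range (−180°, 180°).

15.1 dB, -90.0°

At s = jω = j2:
quadratic: (j2)² + 1.76·j2 + 4 = 0 + j3.52 → |·| ≈ 3.52, ∠ ≈ 90.00°
|L| = 20 / 3.52 ≈ 5.6818
Gain = 20 log₁₀(5.6818) ≈ 15.09 dB
∠L = 0.00° − 90.00° = -90.00°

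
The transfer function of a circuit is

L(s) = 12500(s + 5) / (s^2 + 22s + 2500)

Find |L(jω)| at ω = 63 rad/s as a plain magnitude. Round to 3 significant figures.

At s = jω = j63:
zero (s+5): 5 + j63 → |·| = √(5²+63²) = √3994 ≈ 63.198, ∠ = arctan(63/5) ≈ 85.46°
quadratic: (j63)² + 22·j63 + 2500 = -1469 + j1386 → |·| ≈ 2019.6, ∠ ≈ 136.67°
|L| = 12500 · 63.198 / 2019.6 ≈ 391.15

391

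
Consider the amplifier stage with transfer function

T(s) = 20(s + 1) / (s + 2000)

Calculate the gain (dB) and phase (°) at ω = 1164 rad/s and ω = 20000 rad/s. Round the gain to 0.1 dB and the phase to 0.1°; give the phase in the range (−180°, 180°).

At s = jω = j1164:
zero (s+1): 1 + j1164 → |·| = √(1²+1164²) = √1354897 ≈ 1164, ∠ = arctan(1164/1) ≈ 89.95°
pole (s+2000): 2000 + j1164 → |·| = √(2000²+1164²) = √5354896 ≈ 2314.1, ∠ = arctan(1164/2000) ≈ 30.20°
|T| = 20 · 1164 / 2314.1 ≈ 10.06
Gain = 20 log₁₀(10.06) ≈ 20.05 dB
∠T = 89.95° − 30.20° = 59.75°

At s = jω = j20000:
zero (s+1): 1 + j20000 → |·| = √(1²+20000²) = √400000001 ≈ 20000, ∠ = arctan(20000/1) ≈ 90.00°
pole (s+2000): 2000 + j20000 → |·| = √(2000²+20000²) = √404000000 ≈ 20100, ∠ = arctan(20000/2000) ≈ 84.29°
|T| = 20 · 20000 / 20100 ≈ 19.9
Gain = 20 log₁₀(19.9) ≈ 25.98 dB
∠T = 90.00° − 84.29° = 5.71°

ω = 1164: 20.1 dB, 59.8°; ω = 20000: 26.0 dB, 5.7°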